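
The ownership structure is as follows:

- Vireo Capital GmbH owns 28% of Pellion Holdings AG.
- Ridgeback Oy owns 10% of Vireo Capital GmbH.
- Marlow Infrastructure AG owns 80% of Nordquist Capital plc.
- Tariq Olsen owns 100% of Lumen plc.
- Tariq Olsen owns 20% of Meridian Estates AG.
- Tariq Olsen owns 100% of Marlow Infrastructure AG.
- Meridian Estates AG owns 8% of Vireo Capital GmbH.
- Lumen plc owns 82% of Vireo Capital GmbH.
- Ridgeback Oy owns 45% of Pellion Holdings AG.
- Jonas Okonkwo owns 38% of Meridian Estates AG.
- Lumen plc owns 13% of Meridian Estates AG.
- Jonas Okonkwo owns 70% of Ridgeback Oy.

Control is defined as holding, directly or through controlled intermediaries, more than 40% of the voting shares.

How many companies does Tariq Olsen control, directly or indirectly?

4

Tariq holds 100% of Marlow, so Tariq controls Marlow.
Tariq holds 100% of Lumen, so Tariq controls Lumen.
Lumen holds 82% of Vireo, so Tariq controls Vireo.
Marlow holds 80% of Nordquist, so Tariq controls Nordquist.
No other company's threshold is met.
Tariq controls 4 companies.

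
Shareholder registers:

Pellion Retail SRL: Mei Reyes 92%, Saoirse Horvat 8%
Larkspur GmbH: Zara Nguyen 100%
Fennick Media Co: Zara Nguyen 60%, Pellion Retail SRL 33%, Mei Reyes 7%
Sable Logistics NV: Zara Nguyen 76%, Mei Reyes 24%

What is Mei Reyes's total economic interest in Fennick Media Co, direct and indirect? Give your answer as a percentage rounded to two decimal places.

Mei reaches Fennick along 2 paths.
Via Pellion: 92% × 33% = 30.36%.
Direct stake: 7% = 7%.
Total: 30.36% + 7% = 37.36%.

37.36%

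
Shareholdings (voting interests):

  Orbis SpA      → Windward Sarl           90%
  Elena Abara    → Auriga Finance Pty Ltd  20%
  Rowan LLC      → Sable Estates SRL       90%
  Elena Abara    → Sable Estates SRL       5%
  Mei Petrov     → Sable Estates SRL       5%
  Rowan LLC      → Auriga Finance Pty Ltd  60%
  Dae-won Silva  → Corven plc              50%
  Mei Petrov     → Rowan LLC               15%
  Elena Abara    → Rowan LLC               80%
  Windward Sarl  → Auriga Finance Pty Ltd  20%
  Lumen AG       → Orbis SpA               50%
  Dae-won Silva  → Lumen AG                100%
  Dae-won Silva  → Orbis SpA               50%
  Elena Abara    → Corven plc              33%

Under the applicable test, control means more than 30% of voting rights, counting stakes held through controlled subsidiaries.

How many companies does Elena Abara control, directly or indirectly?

4

Elena holds 80% of Rowan, so Elena controls Rowan.
Elena and Rowan together hold 20% + 60% = 80% of Auriga, so Elena controls Auriga.
Elena holds 33% of Corven, so Elena controls Corven.
Elena and Rowan together hold 5% + 90% = 95% of Sable, so Elena controls Sable.
No other company's threshold is met.
Elena controls 4 companies.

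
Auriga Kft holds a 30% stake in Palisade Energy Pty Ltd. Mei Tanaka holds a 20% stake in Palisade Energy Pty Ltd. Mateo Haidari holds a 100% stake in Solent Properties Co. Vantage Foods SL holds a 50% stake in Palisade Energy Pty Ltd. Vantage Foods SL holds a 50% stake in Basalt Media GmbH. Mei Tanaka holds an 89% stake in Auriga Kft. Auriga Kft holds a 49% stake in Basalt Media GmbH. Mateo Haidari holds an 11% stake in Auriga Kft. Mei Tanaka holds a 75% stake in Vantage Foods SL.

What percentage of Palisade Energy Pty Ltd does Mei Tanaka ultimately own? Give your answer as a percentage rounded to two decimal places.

Mei reaches Palisade along 3 paths.
Via Auriga: 89% × 30% = 26.7%.
Direct stake: 20% = 20%.
Via Vantage: 75% × 50% = 37.5%.
Total: 26.7% + 20% + 37.5% = 84.2%.
Rounded: 84.20%.

84.20%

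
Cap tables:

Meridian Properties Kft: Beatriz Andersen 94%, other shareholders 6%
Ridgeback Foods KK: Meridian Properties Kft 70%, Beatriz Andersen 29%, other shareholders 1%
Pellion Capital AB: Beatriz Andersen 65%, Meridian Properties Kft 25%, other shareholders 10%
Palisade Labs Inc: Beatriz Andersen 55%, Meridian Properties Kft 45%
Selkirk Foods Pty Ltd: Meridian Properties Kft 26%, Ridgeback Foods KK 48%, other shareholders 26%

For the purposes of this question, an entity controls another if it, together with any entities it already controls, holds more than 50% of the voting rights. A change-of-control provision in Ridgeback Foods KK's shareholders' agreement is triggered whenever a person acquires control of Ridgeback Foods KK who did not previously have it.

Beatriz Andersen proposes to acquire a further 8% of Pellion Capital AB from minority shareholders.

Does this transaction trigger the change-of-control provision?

The purchase changes only Beatriz's holdings, so Beatriz is the only person who could newly come to control Ridgeback.
Beatriz holds 94% of Meridian, so Beatriz controls Meridian.
Meridian and Beatriz together hold 70% + 29% = 99% of Ridgeback, so Beatriz controls Ridgeback.
So Beatriz already controls Ridgeback before the transaction.
After the purchase, Beatriz's direct stake in Pellion rises to 65% + 8% = 73%.
Beatriz controlled Ridgeback already, so this is not a new person acquiring control; every other person's position is unchanged or reduced.
No new person acquires control, so the clause is not triggered.

No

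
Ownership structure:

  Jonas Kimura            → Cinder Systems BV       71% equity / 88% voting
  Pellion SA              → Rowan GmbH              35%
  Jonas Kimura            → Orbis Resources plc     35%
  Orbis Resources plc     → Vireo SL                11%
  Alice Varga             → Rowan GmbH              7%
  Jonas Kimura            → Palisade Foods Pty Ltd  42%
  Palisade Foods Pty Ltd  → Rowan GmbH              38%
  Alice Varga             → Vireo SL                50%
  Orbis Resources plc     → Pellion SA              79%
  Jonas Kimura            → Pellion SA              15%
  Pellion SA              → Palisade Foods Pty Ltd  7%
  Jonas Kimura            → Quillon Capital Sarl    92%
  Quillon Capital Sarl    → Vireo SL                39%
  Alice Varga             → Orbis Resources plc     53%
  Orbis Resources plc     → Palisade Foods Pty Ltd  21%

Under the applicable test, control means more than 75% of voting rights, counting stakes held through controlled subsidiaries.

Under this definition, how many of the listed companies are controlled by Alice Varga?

0

Alice's largest direct stake is 53% in Orbis, which does not meet the threshold.
Alice controls 0 companies.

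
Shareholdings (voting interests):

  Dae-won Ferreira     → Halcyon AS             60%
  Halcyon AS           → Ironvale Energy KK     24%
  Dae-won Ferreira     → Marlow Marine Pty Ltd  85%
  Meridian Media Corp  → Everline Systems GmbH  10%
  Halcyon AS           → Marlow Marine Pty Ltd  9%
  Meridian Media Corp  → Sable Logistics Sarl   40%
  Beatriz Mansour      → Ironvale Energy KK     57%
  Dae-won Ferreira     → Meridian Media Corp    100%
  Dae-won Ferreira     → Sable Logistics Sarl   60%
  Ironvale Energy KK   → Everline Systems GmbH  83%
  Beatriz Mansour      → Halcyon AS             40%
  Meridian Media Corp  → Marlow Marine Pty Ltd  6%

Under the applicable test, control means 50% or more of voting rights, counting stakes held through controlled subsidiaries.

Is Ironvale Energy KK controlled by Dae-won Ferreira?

No

Dae-won holds 100% of Meridian, so Dae-won controls Meridian.
Dae-won holds 60% of Halcyon, so Dae-won controls Halcyon.
Dae-won and Meridian together hold 60% + 40% = 100% of Sable, so Dae-won controls Sable.
Meridian and Dae-won and Halcyon together hold 6% + 85% + 9% = 100% of Marlow, so Dae-won controls Marlow.
In Ironvale, Dae-won's side holds only 24%, not ≥ 50%.
So Dae-won does not control Ironvale.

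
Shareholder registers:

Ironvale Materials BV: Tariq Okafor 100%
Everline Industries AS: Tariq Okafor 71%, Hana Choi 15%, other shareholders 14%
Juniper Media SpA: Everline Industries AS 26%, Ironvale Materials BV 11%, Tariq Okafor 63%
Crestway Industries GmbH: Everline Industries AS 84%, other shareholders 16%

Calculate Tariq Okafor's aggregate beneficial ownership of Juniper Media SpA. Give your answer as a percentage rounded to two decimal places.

92.46%

Tariq reaches Juniper along 3 paths.
Via Everline: 71% × 26% = 18.46%.
Via Ironvale: 100% × 11% = 11%.
Direct stake: 63% = 63%.
Total: 18.46% + 11% + 63% = 92.46%.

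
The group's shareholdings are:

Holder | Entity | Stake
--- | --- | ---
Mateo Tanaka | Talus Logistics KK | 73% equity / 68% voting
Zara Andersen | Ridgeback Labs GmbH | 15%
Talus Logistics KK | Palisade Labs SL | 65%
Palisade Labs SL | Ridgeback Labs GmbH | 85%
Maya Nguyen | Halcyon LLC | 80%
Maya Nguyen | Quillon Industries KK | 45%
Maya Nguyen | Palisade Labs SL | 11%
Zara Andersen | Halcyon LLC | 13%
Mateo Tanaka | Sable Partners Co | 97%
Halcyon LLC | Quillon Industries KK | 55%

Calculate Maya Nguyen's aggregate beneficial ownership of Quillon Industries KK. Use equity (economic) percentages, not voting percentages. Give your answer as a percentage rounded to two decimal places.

89.00%

Maya reaches Quillon along 2 paths.
Direct stake: 45% = 45%.
Via Halcyon: 80% × 55% = 44%.
Total: 45% + 44% = 89%.
Rounded: 89.00%.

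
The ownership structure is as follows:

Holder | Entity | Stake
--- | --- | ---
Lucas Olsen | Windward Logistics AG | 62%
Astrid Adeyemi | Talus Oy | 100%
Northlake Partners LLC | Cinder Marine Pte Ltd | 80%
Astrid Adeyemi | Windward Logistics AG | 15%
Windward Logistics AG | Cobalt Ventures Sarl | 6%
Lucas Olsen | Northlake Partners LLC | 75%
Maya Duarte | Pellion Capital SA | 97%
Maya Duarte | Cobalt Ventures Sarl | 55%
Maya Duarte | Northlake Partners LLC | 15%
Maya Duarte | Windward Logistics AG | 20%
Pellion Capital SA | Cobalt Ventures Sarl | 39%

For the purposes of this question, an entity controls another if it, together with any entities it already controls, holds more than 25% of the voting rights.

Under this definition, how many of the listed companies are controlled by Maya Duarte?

Maya holds 97% of Pellion, so Maya controls Pellion.
Maya and Pellion together hold 55% + 39% = 94% of Cobalt, so Maya controls Cobalt.
No other company's threshold is met.
Maya controls 2 companies.

2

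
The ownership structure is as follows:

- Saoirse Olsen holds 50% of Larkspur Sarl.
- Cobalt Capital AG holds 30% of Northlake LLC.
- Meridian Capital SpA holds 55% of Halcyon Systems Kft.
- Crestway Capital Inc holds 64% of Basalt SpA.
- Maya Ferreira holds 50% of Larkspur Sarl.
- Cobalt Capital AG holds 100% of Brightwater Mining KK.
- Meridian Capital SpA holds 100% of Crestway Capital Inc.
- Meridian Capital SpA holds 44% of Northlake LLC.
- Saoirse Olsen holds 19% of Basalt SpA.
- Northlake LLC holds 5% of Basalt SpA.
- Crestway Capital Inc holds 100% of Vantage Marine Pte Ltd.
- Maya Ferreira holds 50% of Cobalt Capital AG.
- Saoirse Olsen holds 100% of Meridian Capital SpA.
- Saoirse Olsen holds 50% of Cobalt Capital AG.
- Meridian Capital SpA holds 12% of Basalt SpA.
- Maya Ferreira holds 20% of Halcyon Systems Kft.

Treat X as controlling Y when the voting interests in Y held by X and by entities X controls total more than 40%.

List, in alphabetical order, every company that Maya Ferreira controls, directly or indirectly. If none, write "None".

Maya holds 50% of Larkspur, so Maya controls Larkspur.
Maya holds 50% of Cobalt, so Maya controls Cobalt.
Cobalt holds 100% of Brightwater, so Maya controls Brightwater.
No other company's threshold is met.

Brightwater Mining KK, Cobalt Capital AG, Larkspur Sarl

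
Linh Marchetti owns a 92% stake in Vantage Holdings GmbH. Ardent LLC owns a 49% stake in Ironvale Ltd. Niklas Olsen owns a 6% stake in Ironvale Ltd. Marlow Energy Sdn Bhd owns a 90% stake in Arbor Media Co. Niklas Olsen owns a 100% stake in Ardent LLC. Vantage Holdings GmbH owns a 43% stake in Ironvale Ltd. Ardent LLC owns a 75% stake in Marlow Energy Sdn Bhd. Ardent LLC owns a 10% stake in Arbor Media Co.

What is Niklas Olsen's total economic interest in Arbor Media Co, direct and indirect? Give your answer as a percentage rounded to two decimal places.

Niklas reaches Arbor along 2 paths.
Via Ardent → Marlow: 100% × 75% × 90% = 67.5%.
Via Ardent: 100% × 10% = 10%.
Total: 67.5% + 10% = 77.5%.
Rounded: 77.50%.

77.50%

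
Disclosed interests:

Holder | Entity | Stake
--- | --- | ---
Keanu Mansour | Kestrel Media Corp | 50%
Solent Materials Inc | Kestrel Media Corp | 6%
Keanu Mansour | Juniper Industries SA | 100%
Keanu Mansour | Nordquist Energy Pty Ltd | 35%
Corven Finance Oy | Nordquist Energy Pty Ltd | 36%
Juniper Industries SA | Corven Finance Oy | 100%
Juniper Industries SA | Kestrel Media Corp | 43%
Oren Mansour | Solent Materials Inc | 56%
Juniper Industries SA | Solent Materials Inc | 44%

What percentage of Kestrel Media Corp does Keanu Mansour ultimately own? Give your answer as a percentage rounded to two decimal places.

Keanu reaches Kestrel along 3 paths.
Direct stake: 50% = 50%.
Via Juniper: 100% × 43% = 43%.
Via Juniper → Solent: 100% × 44% × 6% = 2.64%.
Total: 50% + 43% + 2.64% = 95.64%.

95.64%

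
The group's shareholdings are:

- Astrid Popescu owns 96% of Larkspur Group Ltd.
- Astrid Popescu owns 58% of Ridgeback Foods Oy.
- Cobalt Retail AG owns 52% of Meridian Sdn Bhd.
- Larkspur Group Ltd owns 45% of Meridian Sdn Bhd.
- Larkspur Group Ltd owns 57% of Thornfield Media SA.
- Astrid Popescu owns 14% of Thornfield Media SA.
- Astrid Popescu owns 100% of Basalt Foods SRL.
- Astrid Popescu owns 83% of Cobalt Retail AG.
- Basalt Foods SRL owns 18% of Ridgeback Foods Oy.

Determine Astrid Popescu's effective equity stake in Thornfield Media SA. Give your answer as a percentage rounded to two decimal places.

68.72%

Astrid reaches Thornfield along 2 paths.
Direct stake: 14% = 14%.
Via Larkspur: 96% × 57% = 54.72%.
Total: 14% + 54.72% = 68.72%.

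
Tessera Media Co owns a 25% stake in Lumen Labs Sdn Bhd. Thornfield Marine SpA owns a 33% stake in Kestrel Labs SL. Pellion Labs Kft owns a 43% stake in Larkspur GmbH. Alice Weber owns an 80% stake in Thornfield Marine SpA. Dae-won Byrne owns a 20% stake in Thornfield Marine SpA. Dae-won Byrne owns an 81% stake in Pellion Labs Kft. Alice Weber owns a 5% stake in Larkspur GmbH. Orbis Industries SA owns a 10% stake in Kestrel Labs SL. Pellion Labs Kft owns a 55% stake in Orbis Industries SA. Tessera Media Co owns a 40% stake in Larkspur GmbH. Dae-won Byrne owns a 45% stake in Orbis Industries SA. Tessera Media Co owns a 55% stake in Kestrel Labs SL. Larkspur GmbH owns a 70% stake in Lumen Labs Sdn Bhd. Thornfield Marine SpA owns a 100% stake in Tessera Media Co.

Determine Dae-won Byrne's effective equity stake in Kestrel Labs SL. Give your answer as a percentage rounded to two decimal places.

26.56%

Dae-won reaches Kestrel along 4 paths.
Via Thornfield → Tessera: 20% × 100% × 55% = 11%.
Via Thornfield: 20% × 33% = 6.6%.
Via Orbis: 45% × 10% = 4.5%.
Via Pellion → Orbis: 81% × 55% × 10% = 4.455%.
Total: 11% + 6.6% + 4.5% + 4.455% = 26.555%.
Rounded: 26.56%.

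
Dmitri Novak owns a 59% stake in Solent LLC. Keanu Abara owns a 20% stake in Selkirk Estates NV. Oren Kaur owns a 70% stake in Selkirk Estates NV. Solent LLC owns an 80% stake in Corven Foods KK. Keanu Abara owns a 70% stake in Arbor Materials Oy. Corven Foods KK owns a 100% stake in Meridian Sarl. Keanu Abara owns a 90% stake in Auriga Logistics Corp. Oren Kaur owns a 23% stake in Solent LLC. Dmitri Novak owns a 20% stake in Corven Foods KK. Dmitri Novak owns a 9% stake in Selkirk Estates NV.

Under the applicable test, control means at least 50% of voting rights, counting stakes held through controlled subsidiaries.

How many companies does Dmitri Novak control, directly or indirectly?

Dmitri holds 59% of Solent, so Dmitri controls Solent.
Solent and Dmitri together hold 80% + 20% = 100% of Corven, so Dmitri controls Corven.
Corven holds 100% of Meridian, so Dmitri controls Meridian.
No other company's threshold is met.
Dmitri controls 3 companies.

3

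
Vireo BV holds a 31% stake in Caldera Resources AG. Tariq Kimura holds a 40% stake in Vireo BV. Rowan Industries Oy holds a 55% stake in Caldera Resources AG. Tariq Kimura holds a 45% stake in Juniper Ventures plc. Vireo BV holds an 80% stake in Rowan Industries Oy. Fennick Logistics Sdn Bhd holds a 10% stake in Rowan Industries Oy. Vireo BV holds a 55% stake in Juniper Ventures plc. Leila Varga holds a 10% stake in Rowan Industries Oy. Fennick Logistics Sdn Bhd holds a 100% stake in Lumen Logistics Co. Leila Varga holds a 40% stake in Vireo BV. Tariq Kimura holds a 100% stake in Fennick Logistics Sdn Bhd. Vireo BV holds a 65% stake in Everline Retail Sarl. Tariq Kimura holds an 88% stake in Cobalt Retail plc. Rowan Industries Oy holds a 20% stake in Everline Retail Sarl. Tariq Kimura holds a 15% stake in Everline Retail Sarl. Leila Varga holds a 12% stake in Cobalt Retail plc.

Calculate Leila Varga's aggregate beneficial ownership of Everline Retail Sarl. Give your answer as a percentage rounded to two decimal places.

Leila reaches Everline along 3 paths.
Via Vireo: 40% × 65% = 26%.
Via Rowan: 10% × 20% = 2%.
Via Vireo → Rowan: 40% × 80% × 20% = 6.4%.
Total: 26% + 2% + 6.4% = 34.4%.
Rounded: 34.40%.

34.40%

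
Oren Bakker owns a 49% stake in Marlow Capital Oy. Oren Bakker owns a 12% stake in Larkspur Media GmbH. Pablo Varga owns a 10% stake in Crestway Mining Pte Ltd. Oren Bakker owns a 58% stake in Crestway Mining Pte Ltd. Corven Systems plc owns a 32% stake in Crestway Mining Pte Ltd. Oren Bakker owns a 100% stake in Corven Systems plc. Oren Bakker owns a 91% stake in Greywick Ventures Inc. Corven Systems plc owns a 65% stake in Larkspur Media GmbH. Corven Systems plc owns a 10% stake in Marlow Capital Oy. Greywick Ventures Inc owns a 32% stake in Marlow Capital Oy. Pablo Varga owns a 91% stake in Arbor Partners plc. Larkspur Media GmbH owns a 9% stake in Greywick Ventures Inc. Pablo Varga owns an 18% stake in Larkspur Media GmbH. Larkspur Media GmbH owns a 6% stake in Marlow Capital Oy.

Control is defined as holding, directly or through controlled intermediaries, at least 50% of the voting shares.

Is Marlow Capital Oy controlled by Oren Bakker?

Oren holds 100% of Corven, so Oren controls Corven.
Oren and Corven together hold 12% + 65% = 77% of Larkspur, so Oren controls Larkspur.
Oren and Larkspur together hold 91% + 9% = 100% of Greywick, so Oren controls Greywick.
Corven and Greywick and Oren and Larkspur together hold 10% + 32% + 49% + 6% = 97% of Marlow, so Oren controls Marlow.

Yes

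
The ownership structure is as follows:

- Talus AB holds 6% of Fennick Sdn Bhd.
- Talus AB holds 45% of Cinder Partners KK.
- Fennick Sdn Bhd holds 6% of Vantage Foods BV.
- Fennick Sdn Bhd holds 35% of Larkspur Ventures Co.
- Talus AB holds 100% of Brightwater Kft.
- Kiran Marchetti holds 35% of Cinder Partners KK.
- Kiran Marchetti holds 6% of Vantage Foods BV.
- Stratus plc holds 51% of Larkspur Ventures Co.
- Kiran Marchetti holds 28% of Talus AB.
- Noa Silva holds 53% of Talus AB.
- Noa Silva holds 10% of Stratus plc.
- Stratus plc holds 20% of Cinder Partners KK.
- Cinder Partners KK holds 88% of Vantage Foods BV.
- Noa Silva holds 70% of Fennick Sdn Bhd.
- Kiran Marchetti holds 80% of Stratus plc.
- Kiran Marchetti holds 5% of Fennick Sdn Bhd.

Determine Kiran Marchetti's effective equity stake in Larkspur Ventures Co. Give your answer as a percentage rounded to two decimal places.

Kiran reaches Larkspur along 3 paths.
Via Stratus: 80% × 51% = 40.8%.
Via Fennick: 5% × 35% = 1.75%.
Via Talus → Fennick: 28% × 6% × 35% = 0.588%.
Total: 40.8% + 1.75% + 0.588% = 43.138%.
Rounded: 43.14%.

43.14%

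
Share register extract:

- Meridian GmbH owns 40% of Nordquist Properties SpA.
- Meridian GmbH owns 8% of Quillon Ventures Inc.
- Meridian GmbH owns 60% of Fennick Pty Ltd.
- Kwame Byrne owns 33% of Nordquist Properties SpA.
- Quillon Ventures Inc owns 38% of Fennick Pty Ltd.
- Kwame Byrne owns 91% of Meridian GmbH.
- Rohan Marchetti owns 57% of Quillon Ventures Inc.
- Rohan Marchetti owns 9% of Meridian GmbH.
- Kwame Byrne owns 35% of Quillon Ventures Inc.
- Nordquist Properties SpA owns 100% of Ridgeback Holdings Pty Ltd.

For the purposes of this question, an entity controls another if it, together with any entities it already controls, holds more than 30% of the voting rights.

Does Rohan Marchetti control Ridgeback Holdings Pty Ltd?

Rohan holds 57% of Quillon, so Rohan controls Quillon.
Quillon holds 38% of Fennick, so Rohan controls Fennick.
Neither Rohan nor any entity Rohan controls holds any voting interest in Ridgeback.
So Rohan does not control Ridgeback.

No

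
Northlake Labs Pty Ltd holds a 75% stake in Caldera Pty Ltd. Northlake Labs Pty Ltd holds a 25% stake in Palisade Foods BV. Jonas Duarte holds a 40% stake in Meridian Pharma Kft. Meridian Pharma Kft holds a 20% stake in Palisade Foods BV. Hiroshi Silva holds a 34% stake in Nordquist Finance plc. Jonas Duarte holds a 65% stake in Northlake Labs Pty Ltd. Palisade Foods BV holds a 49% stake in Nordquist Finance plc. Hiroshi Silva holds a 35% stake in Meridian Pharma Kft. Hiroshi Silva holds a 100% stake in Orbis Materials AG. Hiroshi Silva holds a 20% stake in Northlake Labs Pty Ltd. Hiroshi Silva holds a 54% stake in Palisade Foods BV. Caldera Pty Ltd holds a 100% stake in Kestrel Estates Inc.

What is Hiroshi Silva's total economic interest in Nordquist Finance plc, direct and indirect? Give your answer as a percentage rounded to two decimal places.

Hiroshi reaches Nordquist along 4 paths.
Via Palisade: 54% × 49% = 26.46%.
Via Meridian → Palisade: 35% × 20% × 49% = 3.43%.
Via Northlake → Palisade: 20% × 25% × 49% = 2.45%.
Direct stake: 34% = 34%.
Total: 26.46% + 3.43% + 2.45% + 34% = 66.34%.

66.34%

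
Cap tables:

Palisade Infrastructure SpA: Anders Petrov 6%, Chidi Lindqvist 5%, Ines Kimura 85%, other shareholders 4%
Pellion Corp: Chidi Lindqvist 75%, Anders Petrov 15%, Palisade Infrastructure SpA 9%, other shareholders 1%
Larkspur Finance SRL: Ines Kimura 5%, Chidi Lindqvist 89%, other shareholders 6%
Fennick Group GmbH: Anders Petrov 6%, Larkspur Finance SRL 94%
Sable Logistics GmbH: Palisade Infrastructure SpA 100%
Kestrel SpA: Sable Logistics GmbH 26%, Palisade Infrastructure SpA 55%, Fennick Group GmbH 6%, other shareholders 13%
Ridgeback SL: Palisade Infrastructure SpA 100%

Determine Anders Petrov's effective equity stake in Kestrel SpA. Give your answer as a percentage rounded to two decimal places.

Anders reaches Kestrel along 3 paths.
Via Palisade → Sable: 6% × 100% × 26% = 1.56%.
Via Palisade: 6% × 55% = 3.3%.
Via Fennick: 6% × 6% = 0.36%.
Total: 1.56% + 3.3% + 0.36% = 5.22%.

5.22%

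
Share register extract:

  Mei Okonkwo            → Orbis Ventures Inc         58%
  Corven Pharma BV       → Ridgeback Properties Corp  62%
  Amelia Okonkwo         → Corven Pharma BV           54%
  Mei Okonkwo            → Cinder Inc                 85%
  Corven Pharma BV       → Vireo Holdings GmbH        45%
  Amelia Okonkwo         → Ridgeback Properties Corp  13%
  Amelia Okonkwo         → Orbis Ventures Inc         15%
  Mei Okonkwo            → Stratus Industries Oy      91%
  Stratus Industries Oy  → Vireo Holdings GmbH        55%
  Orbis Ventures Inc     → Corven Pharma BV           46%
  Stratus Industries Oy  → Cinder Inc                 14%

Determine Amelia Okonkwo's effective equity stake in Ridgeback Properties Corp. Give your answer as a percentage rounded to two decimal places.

50.76%

Amelia reaches Ridgeback along 3 paths.
Direct stake: 13% = 13%.
Via Corven: 54% × 62% = 33.48%.
Via Orbis → Corven: 15% × 46% × 62% = 4.278%.
Total: 13% + 33.48% + 4.278% = 50.758%.
Rounded: 50.76%.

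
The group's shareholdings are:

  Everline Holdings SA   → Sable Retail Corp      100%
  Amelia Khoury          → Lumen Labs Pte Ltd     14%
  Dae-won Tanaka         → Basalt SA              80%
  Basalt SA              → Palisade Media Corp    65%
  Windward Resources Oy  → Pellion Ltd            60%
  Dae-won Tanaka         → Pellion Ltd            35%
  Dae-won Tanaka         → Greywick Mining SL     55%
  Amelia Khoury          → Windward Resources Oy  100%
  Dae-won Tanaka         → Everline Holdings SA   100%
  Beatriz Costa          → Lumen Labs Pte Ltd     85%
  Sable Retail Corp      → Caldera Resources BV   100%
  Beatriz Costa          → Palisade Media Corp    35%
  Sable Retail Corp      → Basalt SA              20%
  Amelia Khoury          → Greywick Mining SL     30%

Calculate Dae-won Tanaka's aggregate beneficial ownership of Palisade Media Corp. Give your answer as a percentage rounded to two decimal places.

Dae-won reaches Palisade along 2 paths.
Via Everline → Sable → Basalt: 100% × 100% × 20% × 65% = 13%.
Via Basalt: 80% × 65% = 52%.
Total: 13% + 52% = 65%.
Rounded: 65.00%.

65.00%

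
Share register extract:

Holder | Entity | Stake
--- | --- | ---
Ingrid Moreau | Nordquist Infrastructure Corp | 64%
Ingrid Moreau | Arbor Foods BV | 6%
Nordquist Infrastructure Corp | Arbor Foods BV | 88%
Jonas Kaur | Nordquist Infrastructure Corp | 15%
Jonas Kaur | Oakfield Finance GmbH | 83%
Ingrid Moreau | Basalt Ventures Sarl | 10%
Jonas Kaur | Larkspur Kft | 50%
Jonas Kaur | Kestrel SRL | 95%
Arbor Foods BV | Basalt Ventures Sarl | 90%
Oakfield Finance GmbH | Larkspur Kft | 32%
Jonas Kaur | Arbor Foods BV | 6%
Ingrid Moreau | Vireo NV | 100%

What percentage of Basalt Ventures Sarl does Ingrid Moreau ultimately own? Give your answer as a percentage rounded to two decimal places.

66.09%

Ingrid reaches Basalt along 3 paths.
Via Nordquist → Arbor: 64% × 88% × 90% = 50.688%.
Via Arbor: 6% × 90% = 5.4%.
Direct stake: 10% = 10%.
Total: 50.688% + 5.4% + 10% = 66.088%.
Rounded: 66.09%.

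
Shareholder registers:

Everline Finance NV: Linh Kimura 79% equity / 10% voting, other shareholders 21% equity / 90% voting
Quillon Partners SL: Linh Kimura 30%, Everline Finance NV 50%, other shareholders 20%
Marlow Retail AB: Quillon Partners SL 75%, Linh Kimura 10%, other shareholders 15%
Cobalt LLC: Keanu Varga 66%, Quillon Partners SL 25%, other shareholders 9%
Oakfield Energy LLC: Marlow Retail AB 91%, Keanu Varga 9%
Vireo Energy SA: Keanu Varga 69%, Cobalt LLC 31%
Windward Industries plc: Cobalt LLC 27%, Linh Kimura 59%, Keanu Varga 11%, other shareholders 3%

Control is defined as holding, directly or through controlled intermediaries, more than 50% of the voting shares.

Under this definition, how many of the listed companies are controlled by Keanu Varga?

Keanu holds 66% of Cobalt, so Keanu controls Cobalt.
Keanu and Cobalt together hold 69% + 31% = 100% of Vireo, so Keanu controls Vireo.
No other company's threshold is met.
Keanu controls 2 companies.

2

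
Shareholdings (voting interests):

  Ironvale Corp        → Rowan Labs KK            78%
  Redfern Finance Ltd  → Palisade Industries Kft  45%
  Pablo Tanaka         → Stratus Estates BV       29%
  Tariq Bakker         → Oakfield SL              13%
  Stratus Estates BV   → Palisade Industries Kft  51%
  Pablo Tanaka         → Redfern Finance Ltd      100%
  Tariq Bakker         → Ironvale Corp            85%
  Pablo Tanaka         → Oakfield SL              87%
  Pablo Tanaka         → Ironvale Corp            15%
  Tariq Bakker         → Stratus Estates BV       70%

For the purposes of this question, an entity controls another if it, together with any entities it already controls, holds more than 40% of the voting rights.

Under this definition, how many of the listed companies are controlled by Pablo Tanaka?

Pablo holds 100% of Redfern, so Pablo controls Redfern.
Redfern holds 45% of Palisade, so Pablo controls Palisade.
Pablo holds 87% of Oakfield, so Pablo controls Oakfield.
No other company's threshold is met.
Pablo controls 3 companies.

3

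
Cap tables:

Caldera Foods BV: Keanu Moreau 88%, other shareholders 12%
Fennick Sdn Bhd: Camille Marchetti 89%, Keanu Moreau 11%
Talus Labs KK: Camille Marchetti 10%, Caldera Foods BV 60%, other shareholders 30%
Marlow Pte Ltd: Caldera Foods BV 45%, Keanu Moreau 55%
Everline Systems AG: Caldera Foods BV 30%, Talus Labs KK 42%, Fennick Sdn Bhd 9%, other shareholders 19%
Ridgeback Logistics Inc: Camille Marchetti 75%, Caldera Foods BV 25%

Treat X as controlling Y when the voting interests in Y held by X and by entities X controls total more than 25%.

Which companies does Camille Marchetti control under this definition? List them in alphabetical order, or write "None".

Fennick Sdn Bhd, Ridgeback Logistics Inc

Camille holds 89% of Fennick, so Camille controls Fennick.
Camille holds 75% of Ridgeback, so Camille controls Ridgeback.
No other company's threshold is met.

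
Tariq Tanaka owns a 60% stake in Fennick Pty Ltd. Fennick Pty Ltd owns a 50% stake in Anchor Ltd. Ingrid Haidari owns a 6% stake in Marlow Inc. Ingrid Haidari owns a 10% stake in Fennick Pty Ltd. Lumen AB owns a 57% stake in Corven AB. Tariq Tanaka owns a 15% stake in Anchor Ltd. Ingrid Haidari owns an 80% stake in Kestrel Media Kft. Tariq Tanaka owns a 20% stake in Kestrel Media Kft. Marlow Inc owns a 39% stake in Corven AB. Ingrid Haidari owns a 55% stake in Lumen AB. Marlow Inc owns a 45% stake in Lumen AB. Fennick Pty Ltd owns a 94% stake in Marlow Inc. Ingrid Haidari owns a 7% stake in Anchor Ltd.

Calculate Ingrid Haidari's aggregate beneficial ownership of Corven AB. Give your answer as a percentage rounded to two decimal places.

41.31%

Ingrid reaches Corven along 5 paths.
Via Fennick → Marlow: 10% × 94% × 39% = 3.666%.
Via Marlow: 6% × 39% = 2.34%.
Via Lumen: 55% × 57% = 31.35%.
Via Fennick → Marlow → Lumen: 10% × 94% × 45% × 57% = 2.4111%.
Via Marlow → Lumen: 6% × 45% × 57% = 1.539%.
Total: 3.666% + 2.34% + 31.35% + 2.4111% + 1.539% = 41.3061%.
Rounded: 41.31%.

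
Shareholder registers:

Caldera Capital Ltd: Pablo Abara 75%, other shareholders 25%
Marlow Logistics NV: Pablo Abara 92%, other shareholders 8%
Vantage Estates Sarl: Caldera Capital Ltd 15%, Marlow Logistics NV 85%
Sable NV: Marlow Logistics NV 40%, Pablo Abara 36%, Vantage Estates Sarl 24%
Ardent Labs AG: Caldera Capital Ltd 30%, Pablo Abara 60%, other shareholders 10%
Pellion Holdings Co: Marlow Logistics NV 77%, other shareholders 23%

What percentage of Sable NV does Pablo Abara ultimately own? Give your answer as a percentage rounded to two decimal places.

Pablo reaches Sable along 4 paths.
Via Marlow: 92% × 40% = 36.8%.
Direct stake: 36% = 36%.
Via Caldera → Vantage: 75% × 15% × 24% = 2.7%.
Via Marlow → Vantage: 92% × 85% × 24% = 18.768%.
Total: 36.8% + 36% + 2.7% + 18.768% = 94.268%.
Rounded: 94.27%.

94.27%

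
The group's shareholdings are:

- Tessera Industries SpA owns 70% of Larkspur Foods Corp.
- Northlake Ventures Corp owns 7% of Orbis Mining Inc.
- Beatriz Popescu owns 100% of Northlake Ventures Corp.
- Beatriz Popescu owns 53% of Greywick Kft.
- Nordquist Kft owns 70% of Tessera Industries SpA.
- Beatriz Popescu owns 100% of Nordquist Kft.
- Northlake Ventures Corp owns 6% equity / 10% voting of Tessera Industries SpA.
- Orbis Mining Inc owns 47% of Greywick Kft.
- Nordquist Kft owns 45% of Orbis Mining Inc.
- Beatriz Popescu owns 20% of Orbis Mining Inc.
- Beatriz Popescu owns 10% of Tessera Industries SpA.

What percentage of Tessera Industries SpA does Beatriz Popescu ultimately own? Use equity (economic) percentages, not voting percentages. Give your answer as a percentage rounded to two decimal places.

Beatriz reaches Tessera along 3 paths.
Via Nordquist: 100% × 70% = 70%.
Direct stake: 10% = 10%.
Via Northlake: 100% × 6% = 6%.
Total: 70% + 10% + 6% = 86%.
Rounded: 86.00%.

86.00%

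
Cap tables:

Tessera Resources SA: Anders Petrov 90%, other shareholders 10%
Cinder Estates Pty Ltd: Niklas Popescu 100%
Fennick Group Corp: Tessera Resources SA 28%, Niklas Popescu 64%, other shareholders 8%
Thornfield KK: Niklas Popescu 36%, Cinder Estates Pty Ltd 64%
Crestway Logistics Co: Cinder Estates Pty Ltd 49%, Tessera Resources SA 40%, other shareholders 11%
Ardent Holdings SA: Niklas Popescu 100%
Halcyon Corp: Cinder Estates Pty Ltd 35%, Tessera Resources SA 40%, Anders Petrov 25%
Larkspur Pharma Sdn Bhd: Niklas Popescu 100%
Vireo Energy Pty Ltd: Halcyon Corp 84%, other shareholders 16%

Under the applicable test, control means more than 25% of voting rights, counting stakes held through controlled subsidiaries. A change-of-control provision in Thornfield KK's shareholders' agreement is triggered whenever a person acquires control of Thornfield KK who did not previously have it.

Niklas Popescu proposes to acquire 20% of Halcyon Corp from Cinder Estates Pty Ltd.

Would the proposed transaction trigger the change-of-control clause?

No

The purchase adds only to Niklas's holdings (Cinder's stake shrinks), so Niklas is the only person who could newly come to control Thornfield.
Niklas holds 100% of Cinder, so Niklas controls Cinder.
Niklas and Cinder together hold 36% + 64% = 100% of Thornfield, so Niklas controls Thornfield.
So Niklas already controls Thornfield before the transaction.
After the purchase, Niklas holds 20% of Halcyon directly, and Cinder's stake falls to 15%.
Niklas controlled Thornfield already, so this is not a new person acquiring control; every other person's position is unchanged or reduced.
No new person acquires control, so the clause is not triggered.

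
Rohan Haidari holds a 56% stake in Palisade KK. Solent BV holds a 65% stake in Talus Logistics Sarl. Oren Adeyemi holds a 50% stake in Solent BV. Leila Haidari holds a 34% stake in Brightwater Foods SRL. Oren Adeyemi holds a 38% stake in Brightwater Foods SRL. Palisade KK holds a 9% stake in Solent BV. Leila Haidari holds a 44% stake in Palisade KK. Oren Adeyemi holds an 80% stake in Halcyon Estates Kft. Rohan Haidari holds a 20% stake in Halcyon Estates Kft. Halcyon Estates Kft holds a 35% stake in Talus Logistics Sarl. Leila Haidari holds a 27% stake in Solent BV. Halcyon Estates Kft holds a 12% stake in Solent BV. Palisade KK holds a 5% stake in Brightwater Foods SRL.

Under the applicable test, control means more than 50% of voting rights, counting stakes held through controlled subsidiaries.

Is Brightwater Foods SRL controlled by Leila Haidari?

Leila's largest direct stake is 44% in Palisade, which does not meet the threshold, so Leila controls no company.
In Brightwater, Leila's side holds only 34%, not > 50%.
So Leila does not control Brightwater.

No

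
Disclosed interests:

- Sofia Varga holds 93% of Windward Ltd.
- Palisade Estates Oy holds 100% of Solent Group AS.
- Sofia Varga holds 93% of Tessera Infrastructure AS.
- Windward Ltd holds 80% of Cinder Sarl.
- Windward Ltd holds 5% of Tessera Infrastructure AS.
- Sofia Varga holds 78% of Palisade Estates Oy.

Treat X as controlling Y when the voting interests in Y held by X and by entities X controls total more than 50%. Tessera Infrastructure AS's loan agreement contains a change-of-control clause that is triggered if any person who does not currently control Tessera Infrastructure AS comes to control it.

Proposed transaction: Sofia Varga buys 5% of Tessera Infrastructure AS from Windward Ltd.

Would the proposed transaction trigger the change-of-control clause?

No

The purchase adds only to Sofia's holdings (Windward's stake shrinks), so Sofia is the only person who could newly come to control Tessera.
Sofia holds 93% of Windward, so Sofia controls Windward.
Sofia and Windward together hold 93% + 5% = 98% of Tessera, so Sofia controls Tessera.
So Sofia already controls Tessera before the transaction.
After the purchase, Sofia's direct stake in Tessera rises to 93% + 5% = 98%, and Windward's stake falls to 0%.
Sofia controlled Tessera already, so this is not a new person acquiring control; every other person's position is unchanged or reduced.
No new person acquires control, so the clause is not triggered.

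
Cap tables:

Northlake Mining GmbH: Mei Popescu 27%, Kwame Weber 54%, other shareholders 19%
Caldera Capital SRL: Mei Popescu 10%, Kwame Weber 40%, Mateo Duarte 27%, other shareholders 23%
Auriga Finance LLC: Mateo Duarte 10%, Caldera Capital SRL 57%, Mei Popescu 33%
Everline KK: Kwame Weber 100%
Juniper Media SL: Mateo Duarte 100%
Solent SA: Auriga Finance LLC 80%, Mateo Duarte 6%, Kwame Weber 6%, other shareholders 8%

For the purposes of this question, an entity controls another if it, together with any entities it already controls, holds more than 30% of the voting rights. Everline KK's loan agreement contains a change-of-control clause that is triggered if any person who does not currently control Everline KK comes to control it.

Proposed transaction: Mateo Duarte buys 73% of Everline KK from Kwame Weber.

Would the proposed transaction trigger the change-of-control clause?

Yes

The purchase adds only to Mateo's holdings (Kwame's stake shrinks), so Mateo is the only person who could newly come to control Everline.
Mateo holds 100% of Juniper, so Mateo controls Juniper.
Neither Mateo nor any entity Mateo controls holds any voting interest in Everline.
So before the transaction, Mateo does not control Everline.
After the purchase, Mateo holds 73% of Everline directly, and Kwame's stake falls to 27%.
Mateo holds 73% of Everline, so Mateo controls Everline.
Mateo did not control Everline before and does after, so the clause is triggered.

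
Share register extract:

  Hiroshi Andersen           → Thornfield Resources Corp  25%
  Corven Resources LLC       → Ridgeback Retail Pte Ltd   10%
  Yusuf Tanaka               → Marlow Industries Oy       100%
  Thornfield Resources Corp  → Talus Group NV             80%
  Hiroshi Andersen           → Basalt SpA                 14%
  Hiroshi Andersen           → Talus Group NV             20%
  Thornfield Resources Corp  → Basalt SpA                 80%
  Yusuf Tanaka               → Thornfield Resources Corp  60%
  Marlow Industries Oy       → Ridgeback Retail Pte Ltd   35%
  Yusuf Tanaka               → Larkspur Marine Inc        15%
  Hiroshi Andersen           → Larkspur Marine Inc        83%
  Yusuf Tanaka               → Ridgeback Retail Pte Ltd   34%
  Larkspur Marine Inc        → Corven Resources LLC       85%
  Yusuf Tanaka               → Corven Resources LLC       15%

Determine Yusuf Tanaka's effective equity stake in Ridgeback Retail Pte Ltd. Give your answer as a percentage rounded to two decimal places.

Yusuf reaches Ridgeback along 4 paths.
Via Larkspur → Corven: 15% × 85% × 10% = 1.275%.
Via Corven: 15% × 10% = 1.5%.
Direct stake: 34% = 34%.
Via Marlow: 100% × 35% = 35%.
Total: 1.275% + 1.5% + 34% + 35% = 71.775%.
Rounded: 71.78%.

71.78%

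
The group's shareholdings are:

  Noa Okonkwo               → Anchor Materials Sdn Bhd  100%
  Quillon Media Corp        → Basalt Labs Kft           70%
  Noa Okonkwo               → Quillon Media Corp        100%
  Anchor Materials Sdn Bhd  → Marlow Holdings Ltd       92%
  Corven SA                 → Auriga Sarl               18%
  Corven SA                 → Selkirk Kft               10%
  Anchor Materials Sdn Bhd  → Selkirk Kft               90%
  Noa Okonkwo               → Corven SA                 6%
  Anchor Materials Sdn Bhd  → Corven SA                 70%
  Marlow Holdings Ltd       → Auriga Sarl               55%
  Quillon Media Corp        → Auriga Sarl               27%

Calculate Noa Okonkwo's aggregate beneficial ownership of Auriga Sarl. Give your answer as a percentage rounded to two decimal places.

Noa reaches Auriga along 4 paths.
Via Anchor → Marlow: 100% × 92% × 55% = 50.6%.
Via Anchor → Corven: 100% × 70% × 18% = 12.6%.
Via Corven: 6% × 18% = 1.08%.
Via Quillon: 100% × 27% = 27%.
Total: 50.6% + 12.6% + 1.08% + 27% = 91.28%.

91.28%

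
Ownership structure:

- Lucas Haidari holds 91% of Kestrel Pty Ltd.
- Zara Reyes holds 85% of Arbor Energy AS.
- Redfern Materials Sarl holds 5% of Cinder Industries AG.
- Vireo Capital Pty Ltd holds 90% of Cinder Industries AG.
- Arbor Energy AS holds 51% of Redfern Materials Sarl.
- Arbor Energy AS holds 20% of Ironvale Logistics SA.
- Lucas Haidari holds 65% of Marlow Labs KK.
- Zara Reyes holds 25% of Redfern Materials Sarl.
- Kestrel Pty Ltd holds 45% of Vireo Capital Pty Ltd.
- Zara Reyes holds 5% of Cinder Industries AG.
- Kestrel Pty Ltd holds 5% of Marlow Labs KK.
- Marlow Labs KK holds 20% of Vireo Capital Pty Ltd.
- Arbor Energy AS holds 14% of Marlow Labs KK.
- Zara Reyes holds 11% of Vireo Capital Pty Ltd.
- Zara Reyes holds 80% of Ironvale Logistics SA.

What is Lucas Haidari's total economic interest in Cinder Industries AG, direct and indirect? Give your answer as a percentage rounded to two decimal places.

49.37%

Lucas reaches Cinder along 3 paths.
Via Kestrel → Marlow → Vireo: 91% × 5% × 20% × 90% = 0.819%.
Via Marlow → Vireo: 65% × 20% × 90% = 11.7%.
Via Kestrel → Vireo: 91% × 45% × 90% = 36.855%.
Total: 0.819% + 11.7% + 36.855% = 49.374%.
Rounded: 49.37%.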